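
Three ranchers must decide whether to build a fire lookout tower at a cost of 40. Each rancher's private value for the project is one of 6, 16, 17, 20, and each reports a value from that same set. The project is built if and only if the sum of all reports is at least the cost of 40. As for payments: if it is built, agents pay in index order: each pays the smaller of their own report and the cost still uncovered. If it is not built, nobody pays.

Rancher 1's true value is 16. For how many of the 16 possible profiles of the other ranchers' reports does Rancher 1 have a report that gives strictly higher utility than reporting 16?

6

Others report (16, 20): truth gives 0; report 6 gives 10 > 0. Violating.
Others report (17, 17): truth gives 0; report 6 gives 10 > 0. Violating.
Others report (17, 20): truth gives 0; report 6 gives 10 > 0. Violating.
Others report (20, 16): truth gives 0; report 6 gives 10 > 0. Violating.
Others report (6, 6): truth gives 0; no alternative beats it.
Others report (6, 16): truth gives 0; no alternative beats it.
(Checking all 16 profiles: 6 have a profitable deviation, 10 do not.)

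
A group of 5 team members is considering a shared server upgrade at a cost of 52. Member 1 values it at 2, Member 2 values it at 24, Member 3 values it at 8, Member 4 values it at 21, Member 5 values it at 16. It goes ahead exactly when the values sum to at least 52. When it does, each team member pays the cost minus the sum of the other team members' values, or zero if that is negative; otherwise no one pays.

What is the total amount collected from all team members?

7

Total value 71 ≥ cost 52, so it is built.
Member 1: others sum to 69; max(0, 52 - 69) = 0.
Member 2: others sum to 47; max(0, 52 - 47) = 5.
Member 3: others sum to 63; max(0, 52 - 63) = 0.
Member 4: others sum to 50; max(0, 52 - 50) = 2.
Member 5: others sum to 55; max(0, 52 - 55) = 0.
Total collected = 0 + 5 + 0 + 2 + 0 = 7.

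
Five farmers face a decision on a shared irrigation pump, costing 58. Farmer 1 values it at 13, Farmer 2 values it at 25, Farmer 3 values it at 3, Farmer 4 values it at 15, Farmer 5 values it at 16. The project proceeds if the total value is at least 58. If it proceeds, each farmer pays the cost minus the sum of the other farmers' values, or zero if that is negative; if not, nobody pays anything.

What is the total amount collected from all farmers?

Total value 72 ≥ cost 58, so it is built.
Farmer 1: others sum to 59; max(0, 58 - 59) = 0.
Farmer 2: others sum to 47; max(0, 58 - 47) = 11.
Farmer 3: others sum to 69; max(0, 58 - 69) = 0.
Farmer 4: others sum to 57; max(0, 58 - 57) = 1.
Farmer 5: others sum to 56; max(0, 58 - 56) = 2.
Total collected = 0 + 11 + 0 + 1 + 2 = 14.

14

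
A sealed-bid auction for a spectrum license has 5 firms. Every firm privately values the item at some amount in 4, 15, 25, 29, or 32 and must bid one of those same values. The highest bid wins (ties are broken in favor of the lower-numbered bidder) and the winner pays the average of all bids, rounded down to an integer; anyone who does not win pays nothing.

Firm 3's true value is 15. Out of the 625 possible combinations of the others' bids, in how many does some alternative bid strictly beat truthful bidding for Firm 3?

Others bid (4, 4, 4, 25): truth gives 0; bid 25 gives 3 > 0. Violating.
Others bid (4, 4, 4, 29): truth gives 0; bid 29 gives 1 > 0. Violating.
Others bid (4, 4, 15, 25): truth gives 0; bid 25 gives 1 > 0. Violating.
Others bid (4, 4, 25, 4): truth gives 0; bid 25 gives 3 > 0. Violating.
Others bid (4, 4, 4, 4): truth gives 9; no alternative beats it.
Others bid (4, 4, 4, 15): truth gives 7; no alternative beats it.
(Checking all 625 profiles: 25 have a profitable deviation, 600 do not.)

25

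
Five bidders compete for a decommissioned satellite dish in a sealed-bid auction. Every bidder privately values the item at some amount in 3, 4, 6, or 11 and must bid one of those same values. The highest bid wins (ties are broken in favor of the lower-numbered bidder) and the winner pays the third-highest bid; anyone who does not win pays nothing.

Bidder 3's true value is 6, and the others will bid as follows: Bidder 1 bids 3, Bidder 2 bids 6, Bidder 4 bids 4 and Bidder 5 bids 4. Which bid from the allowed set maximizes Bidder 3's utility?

11

Bid 3: loses, pays 0, utility 0.
Bid 4: loses, pays 0, utility 0.
Bid 6: loses, pays 0, utility 0.
Bid 11: wins, pays 4, utility 6 - 4 = 2.
The best choice is 11 with utility 2.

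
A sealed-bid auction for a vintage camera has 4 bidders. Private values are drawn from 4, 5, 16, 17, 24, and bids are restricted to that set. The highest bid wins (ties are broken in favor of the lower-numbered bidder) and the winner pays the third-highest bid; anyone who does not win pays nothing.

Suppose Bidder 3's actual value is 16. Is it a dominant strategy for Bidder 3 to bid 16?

Consider the case where Bidder 1 bids 4, Bidder 2 bids 4 and Bidder 4 bids 17.
Truthful bid 16: loses, pays 0, utility 0.
Bid 17 instead: wins, pays 4, utility 16 - 4 = 12.
Since 12 > 0, bidding 17 is strictly better here, so truthful bidding is not dominant.

No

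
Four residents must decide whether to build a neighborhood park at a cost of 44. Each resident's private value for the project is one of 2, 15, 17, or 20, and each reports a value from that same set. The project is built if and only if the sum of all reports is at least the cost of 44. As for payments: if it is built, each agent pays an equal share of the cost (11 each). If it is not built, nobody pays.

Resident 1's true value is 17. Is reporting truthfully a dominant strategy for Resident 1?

No

Consider the case where Resident 2 reports 2, Resident 3 reports 2 and Resident 4 reports 20.
Truthful report 17: project not built, utility 0.
Report 20 instead: project built, pays 11, utility 17 - 11 = 6.
Since 6 > 0, reporting 20 is strictly better here, so truthful reporting is not dominant.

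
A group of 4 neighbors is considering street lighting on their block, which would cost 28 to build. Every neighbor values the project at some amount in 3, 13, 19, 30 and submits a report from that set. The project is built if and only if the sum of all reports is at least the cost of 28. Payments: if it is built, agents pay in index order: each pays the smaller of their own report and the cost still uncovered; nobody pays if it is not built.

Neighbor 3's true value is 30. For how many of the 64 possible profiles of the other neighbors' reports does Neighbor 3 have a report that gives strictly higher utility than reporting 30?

18

Others report (3, 3, 3): truth gives 8; report 19 gives 11 > 8. Violating.
Others report (3, 3, 13): truth gives 8; report 13 gives 17 > 8. Violating.
Others report (3, 3, 19): truth gives 8; report 3 gives 27 > 8. Violating.
Others report (3, 3, 30): truth gives 8; report 3 gives 27 > 8. Violating.
Others report (3, 13, 3): truth gives 18; no alternative beats it.
Others report (3, 30, 3): truth gives 30; no alternative beats it.
(Checking all 64 profiles: 18 have a profitable deviation, 46 do not.)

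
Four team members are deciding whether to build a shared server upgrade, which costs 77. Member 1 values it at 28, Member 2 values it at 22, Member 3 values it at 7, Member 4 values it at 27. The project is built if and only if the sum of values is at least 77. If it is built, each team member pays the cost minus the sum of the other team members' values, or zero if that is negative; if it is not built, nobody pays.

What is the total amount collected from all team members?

Total value 84 ≥ cost 77, so it is built.
Member 1: others sum to 56; max(0, 77 - 56) = 21.
Member 2: others sum to 62; max(0, 77 - 62) = 15.
Member 3: others sum to 77; max(0, 77 - 77) = 0.
Member 4: others sum to 57; max(0, 77 - 57) = 20.
Total collected = 21 + 15 + 0 + 20 = 56.

56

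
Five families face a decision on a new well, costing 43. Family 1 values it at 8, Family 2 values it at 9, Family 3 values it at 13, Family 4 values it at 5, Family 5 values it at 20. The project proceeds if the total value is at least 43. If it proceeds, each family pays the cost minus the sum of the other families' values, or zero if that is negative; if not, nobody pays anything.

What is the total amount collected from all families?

9

Total value 55 ≥ cost 43, so it is built.
Family 1: others sum to 47; max(0, 43 - 47) = 0.
Family 2: others sum to 46; max(0, 43 - 46) = 0.
Family 3: others sum to 42; max(0, 43 - 42) = 1.
Family 4: others sum to 50; max(0, 43 - 50) = 0.
Family 5: others sum to 35; max(0, 43 - 35) = 8.
Total collected = 0 + 0 + 1 + 0 + 8 = 9.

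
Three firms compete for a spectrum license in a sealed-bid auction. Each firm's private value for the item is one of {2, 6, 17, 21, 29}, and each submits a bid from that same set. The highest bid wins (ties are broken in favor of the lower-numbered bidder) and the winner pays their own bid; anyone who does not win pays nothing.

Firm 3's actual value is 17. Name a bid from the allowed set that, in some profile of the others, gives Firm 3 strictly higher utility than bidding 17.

Suppose Firm 1 bids 2 and Firm 2 bids 2.
Bid 17: wins, pays 17, utility 17 - 17 = 0.
Bid 6: wins, pays 6, utility 17 - 6 = 11.
So bidding 6 beats truth here (11 > 0).

6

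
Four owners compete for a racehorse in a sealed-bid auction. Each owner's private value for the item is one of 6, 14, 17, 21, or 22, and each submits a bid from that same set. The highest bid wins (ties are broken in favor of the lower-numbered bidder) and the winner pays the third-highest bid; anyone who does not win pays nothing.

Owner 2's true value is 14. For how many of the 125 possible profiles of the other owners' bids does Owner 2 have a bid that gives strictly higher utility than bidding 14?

Others bid (6, 6, 17): truth gives 0; bid 17 gives 8 > 0. Violating.
Others bid (6, 6, 21): truth gives 0; bid 21 gives 8 > 0. Violating.
Others bid (6, 6, 22): truth gives 0; bid 22 gives 8 > 0. Violating.
Others bid (6, 17, 6): truth gives 0; bid 17 gives 8 > 0. Violating.
Others bid (6, 6, 6): truth gives 8; no alternative beats it.
Others bid (6, 6, 14): truth gives 8; no alternative beats it.
(Checking all 125 profiles: 9 have a profitable deviation, 116 do not.)

9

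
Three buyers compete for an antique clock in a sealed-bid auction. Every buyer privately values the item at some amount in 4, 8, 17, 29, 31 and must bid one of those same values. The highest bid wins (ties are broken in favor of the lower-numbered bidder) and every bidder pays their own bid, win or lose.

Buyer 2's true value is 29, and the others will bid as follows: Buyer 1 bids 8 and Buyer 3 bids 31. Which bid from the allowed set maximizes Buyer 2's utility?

31

Bid 4: loses but pays 4, utility -4.
Bid 8: loses but pays 8, utility -8.
Bid 17: loses but pays 17, utility -17.
Bid 29: loses but pays 29, utility -29.
Bid 31: wins, pays 31, utility 29 - 31 = -2.
The best choice is 31 with utility -2.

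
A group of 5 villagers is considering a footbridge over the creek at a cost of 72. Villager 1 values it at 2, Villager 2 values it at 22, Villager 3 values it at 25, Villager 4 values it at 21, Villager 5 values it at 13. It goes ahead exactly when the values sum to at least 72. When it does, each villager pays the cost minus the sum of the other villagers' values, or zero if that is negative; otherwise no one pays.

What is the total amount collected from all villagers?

Total value 83 ≥ cost 72, so it is built.
Villager 1: others sum to 81; max(0, 72 - 81) = 0.
Villager 2: others sum to 61; max(0, 72 - 61) = 11.
Villager 3: others sum to 58; max(0, 72 - 58) = 14.
Villager 4: others sum to 62; max(0, 72 - 62) = 10.
Villager 5: others sum to 70; max(0, 72 - 70) = 2.
Total collected = 0 + 11 + 14 + 10 + 2 = 37.

37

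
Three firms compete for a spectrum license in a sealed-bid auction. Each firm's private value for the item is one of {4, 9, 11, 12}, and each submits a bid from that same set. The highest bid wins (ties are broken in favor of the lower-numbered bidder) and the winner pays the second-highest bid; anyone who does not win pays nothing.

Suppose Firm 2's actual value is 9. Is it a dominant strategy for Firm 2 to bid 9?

Check each profile of the others' bids and compare truth against every alternative bid.
Others bid (4, 4): truth gives 5, best alternative gives 5.
Others bid (4, 9): truth gives 0, best alternative gives 0.
Others bid (4, 11): truth gives 0, best alternative gives 0.
Others bid (4, 12): truth gives 0, best alternative gives 0.
Others bid (9, 4): truth gives 0, best alternative gives 0.
Others bid (9, 9): truth gives 0, best alternative gives 0.
(Remaining 10 profiles checked similarly; truth is weakly best in each.)
In every case the truthful bid is at least as good as any alternative, so it is a dominant strategy.

Yes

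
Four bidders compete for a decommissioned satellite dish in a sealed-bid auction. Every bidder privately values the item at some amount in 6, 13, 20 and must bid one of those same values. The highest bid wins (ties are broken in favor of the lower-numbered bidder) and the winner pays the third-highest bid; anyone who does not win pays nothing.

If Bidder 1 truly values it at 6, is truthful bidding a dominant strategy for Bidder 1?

Yes

Check each profile of the others' bids and compare truth against every alternative bid.
Others bid (6, 13, 13): truth gives 0, best alternative gives -7.
Others bid (13, 6, 13): truth gives 0, best alternative gives -7.
Others bid (13, 13, 6): truth gives 0, best alternative gives -7.
Others bid (13, 13, 13): truth gives 0, best alternative gives -7.
Others bid (6, 6, 6): truth gives 0, best alternative gives 0.
Others bid (6, 6, 13): truth gives 0, best alternative gives 0.
(Remaining 21 profiles checked similarly; truth is weakly best in each.)
In every case the truthful bid is at least as good as any alternative, so it is a dominant strategy.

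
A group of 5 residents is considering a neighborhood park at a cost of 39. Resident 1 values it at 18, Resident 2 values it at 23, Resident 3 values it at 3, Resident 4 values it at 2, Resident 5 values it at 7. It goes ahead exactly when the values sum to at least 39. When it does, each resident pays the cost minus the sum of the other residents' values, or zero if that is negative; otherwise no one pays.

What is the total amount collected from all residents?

Total value 53 ≥ cost 39, so it is built.
Resident 1: others sum to 35; max(0, 39 - 35) = 4.
Resident 2: others sum to 30; max(0, 39 - 30) = 9.
Resident 3: others sum to 50; max(0, 39 - 50) = 0.
Resident 4: others sum to 51; max(0, 39 - 51) = 0.
Resident 5: others sum to 46; max(0, 39 - 46) = 0.
Total collected = 4 + 9 + 0 + 0 + 0 = 13.

13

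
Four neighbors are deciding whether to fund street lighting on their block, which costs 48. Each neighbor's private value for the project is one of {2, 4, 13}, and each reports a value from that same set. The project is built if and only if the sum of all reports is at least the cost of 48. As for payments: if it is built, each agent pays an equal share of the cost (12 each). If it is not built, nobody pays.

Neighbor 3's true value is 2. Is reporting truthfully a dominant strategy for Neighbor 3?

Check each profile of the others' reports and compare truth against every alternative report.
Others report (2, 2, 2): truth gives 0, best alternative gives 0.
Others report (2, 2, 4): truth gives 0, best alternative gives 0.
Others report (2, 2, 13): truth gives 0, best alternative gives 0.
Others report (2, 4, 2): truth gives 0, best alternative gives 0.
Others report (2, 4, 4): truth gives 0, best alternative gives 0.
Others report (2, 4, 13): truth gives 0, best alternative gives 0.
(Remaining 21 profiles checked similarly; truth is weakly best in each.)
In every case the truthful report is at least as good as any alternative, so it is a dominant strategy.

Yes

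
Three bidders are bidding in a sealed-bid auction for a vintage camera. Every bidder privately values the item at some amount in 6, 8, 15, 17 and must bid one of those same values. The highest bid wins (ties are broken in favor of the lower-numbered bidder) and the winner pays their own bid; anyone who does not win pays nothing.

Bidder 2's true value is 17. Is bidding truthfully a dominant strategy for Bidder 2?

No

Consider the case where Bidder 1 bids 6 and Bidder 3 bids 6.
Truthful bid 17: wins, pays 17, utility 17 - 17 = 0.
Bid 8 instead: wins, pays 8, utility 17 - 8 = 9.
Since 9 > 0, bidding 8 is strictly better here, so truthful bidding is not dominant.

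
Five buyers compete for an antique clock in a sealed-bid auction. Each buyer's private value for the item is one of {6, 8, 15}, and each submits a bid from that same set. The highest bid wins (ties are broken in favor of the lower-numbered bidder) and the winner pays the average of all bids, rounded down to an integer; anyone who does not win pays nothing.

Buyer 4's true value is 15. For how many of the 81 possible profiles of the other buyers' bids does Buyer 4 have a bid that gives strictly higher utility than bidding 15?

Others bid (6, 6, 6, 6): truth gives 8; bid 8 gives 9 > 8. Violating.
Others bid (6, 6, 6, 8): truth gives 7; bid 8 gives 9 > 7. Violating.
Others bid (6, 6, 6, 15): truth gives 6; no alternative beats it.
Others bid (6, 6, 8, 6): truth gives 7; no alternative beats it.
(Checking all 81 profiles: 2 have a profitable deviation, 79 do not.)

2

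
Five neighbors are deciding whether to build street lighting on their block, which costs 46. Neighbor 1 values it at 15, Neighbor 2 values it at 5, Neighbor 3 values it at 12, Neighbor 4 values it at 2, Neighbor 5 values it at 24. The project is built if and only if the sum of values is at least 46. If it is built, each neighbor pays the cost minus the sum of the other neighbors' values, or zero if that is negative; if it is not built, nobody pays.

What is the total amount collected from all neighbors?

15

Total value 58 ≥ cost 46, so it is built.
Neighbor 1: others sum to 43; max(0, 46 - 43) = 3.
Neighbor 2: others sum to 53; max(0, 46 - 53) = 0.
Neighbor 3: others sum to 46; max(0, 46 - 46) = 0.
Neighbor 4: others sum to 56; max(0, 46 - 56) = 0.
Neighbor 5: others sum to 34; max(0, 46 - 34) = 12.
Total collected = 3 + 0 + 0 + 0 + 12 = 15.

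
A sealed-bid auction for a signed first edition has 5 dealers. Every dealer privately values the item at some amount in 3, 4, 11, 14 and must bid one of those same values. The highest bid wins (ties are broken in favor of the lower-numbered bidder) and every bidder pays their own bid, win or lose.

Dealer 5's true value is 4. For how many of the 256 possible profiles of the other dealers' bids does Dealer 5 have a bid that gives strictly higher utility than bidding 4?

Others bid (3, 3, 3, 4): truth gives -4; bid 3 gives -3 > -4. Violating.
Others bid (3, 3, 3, 11): truth gives -4; bid 3 gives -3 > -4. Violating.
Others bid (3, 3, 3, 14): truth gives -4; bid 3 gives -3 > -4. Violating.
Others bid (3, 3, 4, 3): truth gives -4; bid 3 gives -3 > -4. Violating.
Others bid (3, 3, 3, 3): truth gives 0; no alternative beats it.
(Checking all 256 profiles: 255 have a profitable deviation, 1 does not.)

255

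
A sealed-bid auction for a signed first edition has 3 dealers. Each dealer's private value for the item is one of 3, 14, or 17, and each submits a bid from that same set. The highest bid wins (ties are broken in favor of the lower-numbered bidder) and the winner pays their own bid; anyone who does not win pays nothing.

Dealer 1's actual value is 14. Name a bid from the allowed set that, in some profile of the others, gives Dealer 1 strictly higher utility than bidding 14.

Suppose Dealer 2 bids 3 and Dealer 3 bids 3.
Bid 14: wins, pays 14, utility 14 - 14 = 0.
Bid 3: wins, pays 3, utility 14 - 3 = 11.
So bidding 3 beats truth here (11 > 0).

3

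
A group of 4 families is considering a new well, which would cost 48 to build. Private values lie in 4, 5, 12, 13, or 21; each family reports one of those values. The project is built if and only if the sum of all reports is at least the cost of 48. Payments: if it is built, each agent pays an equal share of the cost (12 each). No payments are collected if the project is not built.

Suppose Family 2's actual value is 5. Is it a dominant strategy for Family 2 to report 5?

Yes

Check each profile of the others' reports and compare truth against every alternative report.
Others report (4, 21, 21): truth gives -7, best alternative gives -7.
Others report (5, 21, 21): truth gives -7, best alternative gives -7.
Others report (12, 12, 21): truth gives -7, best alternative gives -7.
Others report (12, 13, 21): truth gives -7, best alternative gives -7.
Others report (12, 21, 12): truth gives -7, best alternative gives -7.
Others report (12, 21, 13): truth gives -7, best alternative gives -7.
(Remaining 119 profiles checked similarly; truth is weakly best in each.)
In every case the truthful report is at least as good as any alternative, so it is a dominant strategy.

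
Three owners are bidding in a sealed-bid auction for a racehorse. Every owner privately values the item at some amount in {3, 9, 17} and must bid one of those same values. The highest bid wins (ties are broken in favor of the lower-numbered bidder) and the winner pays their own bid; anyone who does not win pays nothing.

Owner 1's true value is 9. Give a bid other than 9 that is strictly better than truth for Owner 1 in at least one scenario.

3

Suppose Owner 2 bids 3 and Owner 3 bids 3.
Bid 9: wins, pays 9, utility 9 - 9 = 0.
Bid 3: wins, pays 3, utility 9 - 3 = 6.
So bidding 3 beats truth here (6 > 0).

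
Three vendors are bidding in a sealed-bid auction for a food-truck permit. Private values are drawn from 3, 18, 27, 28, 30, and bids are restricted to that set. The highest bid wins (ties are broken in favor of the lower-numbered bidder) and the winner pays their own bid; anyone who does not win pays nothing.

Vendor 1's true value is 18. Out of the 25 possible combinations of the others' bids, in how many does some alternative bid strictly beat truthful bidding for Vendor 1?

Others bid (3, 3): truth gives 0; bid 3 gives 15 > 0. Violating.
Others bid (3, 18): truth gives 0; no alternative beats it.
Others bid (3, 27): truth gives 0; no alternative beats it.
(Checking all 25 profiles: 1 has a profitable deviation, 24 do not.)

1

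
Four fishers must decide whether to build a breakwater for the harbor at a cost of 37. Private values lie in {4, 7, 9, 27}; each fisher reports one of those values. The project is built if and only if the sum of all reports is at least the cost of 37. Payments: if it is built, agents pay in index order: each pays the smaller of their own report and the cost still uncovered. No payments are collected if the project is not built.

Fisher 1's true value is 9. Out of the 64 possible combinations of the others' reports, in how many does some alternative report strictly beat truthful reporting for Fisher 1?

Others report (4, 4, 27): truth gives 0; report 4 gives 5 > 0. Violating.
Others report (4, 7, 27): truth gives 0; report 4 gives 5 > 0. Violating.
Others report (4, 9, 27): truth gives 0; report 4 gives 5 > 0. Violating.
Others report (4, 27, 4): truth gives 0; report 4 gives 5 > 0. Violating.
Others report (4, 4, 4): truth gives 0; no alternative beats it.
Others report (4, 4, 7): truth gives 0; no alternative beats it.
(Checking all 64 profiles: 37 have a profitable deviation, 27 do not.)

37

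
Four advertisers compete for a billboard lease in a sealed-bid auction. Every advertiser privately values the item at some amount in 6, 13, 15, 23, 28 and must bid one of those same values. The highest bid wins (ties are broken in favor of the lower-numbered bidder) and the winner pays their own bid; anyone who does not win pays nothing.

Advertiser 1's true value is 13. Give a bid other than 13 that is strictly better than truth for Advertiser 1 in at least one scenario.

Suppose Advertiser 2 bids 6, Advertiser 3 bids 6 and Advertiser 4 bids 6.
Bid 13: wins, pays 13, utility 13 - 13 = 0.
Bid 6: wins, pays 6, utility 13 - 6 = 7.
So bidding 6 beats truth here (7 > 0).

6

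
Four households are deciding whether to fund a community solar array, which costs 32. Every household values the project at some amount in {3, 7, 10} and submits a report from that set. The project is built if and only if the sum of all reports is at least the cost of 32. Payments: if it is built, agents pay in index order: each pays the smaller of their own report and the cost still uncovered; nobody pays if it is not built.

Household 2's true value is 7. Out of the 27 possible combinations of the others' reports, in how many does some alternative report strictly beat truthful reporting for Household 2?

1

Others report (10, 10, 10): truth gives 0; report 3 gives 4 > 0. Violating.
Others report (3, 3, 3): truth gives 0; no alternative beats it.
Others report (3, 3, 7): truth gives 0; no alternative beats it.
(Checking all 27 profiles: 1 has a profitable deviation, 26 do not.)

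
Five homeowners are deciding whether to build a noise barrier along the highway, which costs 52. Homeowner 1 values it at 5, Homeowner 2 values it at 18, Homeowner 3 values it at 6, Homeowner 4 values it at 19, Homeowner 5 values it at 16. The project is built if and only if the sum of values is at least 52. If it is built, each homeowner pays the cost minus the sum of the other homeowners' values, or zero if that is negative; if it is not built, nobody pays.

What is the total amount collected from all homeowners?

17

Total value 64 ≥ cost 52, so it is built.
Homeowner 1: others sum to 59; max(0, 52 - 59) = 0.
Homeowner 2: others sum to 46; max(0, 52 - 46) = 6.
Homeowner 3: others sum to 58; max(0, 52 - 58) = 0.
Homeowner 4: others sum to 45; max(0, 52 - 45) = 7.
Homeowner 5: others sum to 48; max(0, 52 - 48) = 4.
Total collected = 0 + 6 + 0 + 7 + 4 = 17.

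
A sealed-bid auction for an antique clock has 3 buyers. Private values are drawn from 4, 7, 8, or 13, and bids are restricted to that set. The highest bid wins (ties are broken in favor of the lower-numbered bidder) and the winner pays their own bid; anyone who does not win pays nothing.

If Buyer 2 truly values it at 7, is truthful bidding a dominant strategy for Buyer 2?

Yes

Check each profile of the others' bids and compare truth against every alternative bid.
Others bid (4, 4): truth gives 0, best alternative gives 0.
Others bid (4, 7): truth gives 0, best alternative gives 0.
Others bid (4, 8): truth gives 0, best alternative gives 0.
Others bid (4, 13): truth gives 0, best alternative gives 0.
Others bid (7, 4): truth gives 0, best alternative gives 0.
Others bid (7, 7): truth gives 0, best alternative gives 0.
(Remaining 10 profiles checked similarly; truth is weakly best in each.)
In every case the truthful bid is at least as good as any alternative, so it is a dominant strategy.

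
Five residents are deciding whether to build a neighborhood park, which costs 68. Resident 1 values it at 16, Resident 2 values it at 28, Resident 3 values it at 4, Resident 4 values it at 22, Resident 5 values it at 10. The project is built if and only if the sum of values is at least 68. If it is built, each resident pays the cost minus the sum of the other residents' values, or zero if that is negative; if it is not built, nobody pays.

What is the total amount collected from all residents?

30

Total value 80 ≥ cost 68, so it is built.
Resident 1: others sum to 64; max(0, 68 - 64) = 4.
Resident 2: others sum to 52; max(0, 68 - 52) = 16.
Resident 3: others sum to 76; max(0, 68 - 76) = 0.
Resident 4: others sum to 58; max(0, 68 - 58) = 10.
Resident 5: others sum to 70; max(0, 68 - 70) = 0.
Total collected = 4 + 16 + 0 + 10 + 0 = 30.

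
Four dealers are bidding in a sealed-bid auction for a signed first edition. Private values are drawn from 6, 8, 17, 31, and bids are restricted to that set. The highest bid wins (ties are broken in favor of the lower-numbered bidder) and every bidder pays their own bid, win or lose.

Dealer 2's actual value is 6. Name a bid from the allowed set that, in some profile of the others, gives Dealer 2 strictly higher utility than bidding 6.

Suppose Dealer 1 bids 6, Dealer 3 bids 6 and Dealer 4 bids 6.
Bid 6: loses but pays 6, utility -6.
Bid 8: wins, pays 8, utility 6 - 8 = -2.
So bidding 8 beats truth here (-2 > -6).

8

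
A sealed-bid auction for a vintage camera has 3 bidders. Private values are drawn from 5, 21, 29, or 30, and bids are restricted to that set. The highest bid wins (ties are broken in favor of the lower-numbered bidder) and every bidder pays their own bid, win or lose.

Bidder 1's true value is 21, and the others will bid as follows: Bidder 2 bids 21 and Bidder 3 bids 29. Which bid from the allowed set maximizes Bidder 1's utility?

5

Bid 5: loses but pays 5, utility -5.
Bid 21: loses but pays 21, utility -21.
Bid 29: wins, pays 29, utility 21 - 29 = -8.
Bid 30: wins, pays 30, utility 21 - 30 = -9.
The best choice is 5 with utility -5.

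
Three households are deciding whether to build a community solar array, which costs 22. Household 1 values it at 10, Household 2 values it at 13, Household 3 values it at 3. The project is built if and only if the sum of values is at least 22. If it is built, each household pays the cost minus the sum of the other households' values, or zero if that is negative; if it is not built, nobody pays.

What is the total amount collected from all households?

Total value 26 ≥ cost 22, so it is built.
Household 1: others sum to 16; max(0, 22 - 16) = 6.
Household 2: others sum to 13; max(0, 22 - 13) = 9.
Household 3: others sum to 23; max(0, 22 - 23) = 0.
Total collected = 6 + 9 + 0 = 15.

15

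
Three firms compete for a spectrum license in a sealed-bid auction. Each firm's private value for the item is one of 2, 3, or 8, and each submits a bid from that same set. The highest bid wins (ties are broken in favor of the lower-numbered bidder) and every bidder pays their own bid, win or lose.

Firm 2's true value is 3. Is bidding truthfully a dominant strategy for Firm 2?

Consider the case where Firm 1 bids 2 and Firm 3 bids 8.
Truthful bid 3: loses but pays 3, utility -3.
Bid 2 instead: loses but pays 2, utility -2.
Since -2 > -3, bidding 2 is strictly better here, so truthful bidding is not dominant.

No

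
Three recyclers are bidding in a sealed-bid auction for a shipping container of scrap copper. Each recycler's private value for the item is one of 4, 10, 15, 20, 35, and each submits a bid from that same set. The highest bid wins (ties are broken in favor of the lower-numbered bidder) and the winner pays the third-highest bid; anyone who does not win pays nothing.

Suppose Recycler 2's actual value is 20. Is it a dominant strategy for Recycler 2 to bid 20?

No

Consider the case where Recycler 1 bids 4 and Recycler 3 bids 35.
Truthful bid 20: loses, pays 0, utility 0.
Bid 35 instead: wins, pays 4, utility 20 - 4 = 16.
Since 16 > 0, bidding 35 is strictly better here, so truthful bidding is not dominant.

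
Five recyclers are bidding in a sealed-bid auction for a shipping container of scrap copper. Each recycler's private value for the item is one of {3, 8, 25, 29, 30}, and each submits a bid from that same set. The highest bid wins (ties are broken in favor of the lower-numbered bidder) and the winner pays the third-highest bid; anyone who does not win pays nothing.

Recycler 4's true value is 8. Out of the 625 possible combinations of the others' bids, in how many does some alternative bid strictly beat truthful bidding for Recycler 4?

Others bid (3, 3, 3, 25): truth gives 0; bid 25 gives 5 > 0. Violating.
Others bid (3, 3, 3, 29): truth gives 0; bid 29 gives 5 > 0. Violating.
Others bid (3, 3, 3, 30): truth gives 0; bid 30 gives 5 > 0. Violating.
Others bid (3, 3, 8, 3): truth gives 0; bid 25 gives 5 > 0. Violating.
Others bid (3, 3, 3, 3): truth gives 5; no alternative beats it.
Others bid (3, 3, 3, 8): truth gives 5; no alternative beats it.
(Checking all 625 profiles: 12 have a profitable deviation, 613 do not.)

12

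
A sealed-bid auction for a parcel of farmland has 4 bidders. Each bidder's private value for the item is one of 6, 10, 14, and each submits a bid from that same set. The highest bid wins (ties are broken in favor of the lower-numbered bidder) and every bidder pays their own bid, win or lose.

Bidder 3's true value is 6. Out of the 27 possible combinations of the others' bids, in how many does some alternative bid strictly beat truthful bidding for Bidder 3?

2

Others bid (6, 6, 6): truth gives -6; bid 10 gives -4 > -6. Violating.
Others bid (6, 6, 10): truth gives -6; bid 10 gives -4 > -6. Violating.
Others bid (6, 6, 14): truth gives -6; no alternative beats it.
Others bid (6, 10, 6): truth gives -6; no alternative beats it.
(Checking all 27 profiles: 2 have a profitable deviation, 25 do not.)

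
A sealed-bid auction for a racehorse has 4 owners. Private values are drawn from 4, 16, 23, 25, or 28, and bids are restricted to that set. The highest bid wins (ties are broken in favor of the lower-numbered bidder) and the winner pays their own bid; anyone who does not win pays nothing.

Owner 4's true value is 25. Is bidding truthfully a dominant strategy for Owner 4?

No

Consider the case where Owner 1 bids 4, Owner 2 bids 4 and Owner 3 bids 4.
Truthful bid 25: wins, pays 25, utility 25 - 25 = 0.
Bid 16 instead: wins, pays 16, utility 25 - 16 = 9.
Since 9 > 0, bidding 16 is strictly better here, so truthful bidding is not dominant.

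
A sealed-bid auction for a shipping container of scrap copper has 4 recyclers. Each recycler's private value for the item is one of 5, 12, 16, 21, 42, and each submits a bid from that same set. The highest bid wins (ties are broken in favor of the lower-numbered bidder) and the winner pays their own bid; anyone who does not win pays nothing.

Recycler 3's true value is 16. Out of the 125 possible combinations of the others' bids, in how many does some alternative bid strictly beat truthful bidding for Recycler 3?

2

Others bid (5, 5, 5): truth gives 0; bid 12 gives 4 > 0. Violating.
Others bid (5, 5, 12): truth gives 0; bid 12 gives 4 > 0. Violating.
Others bid (5, 5, 16): truth gives 0; no alternative beats it.
Others bid (5, 5, 21): truth gives 0; no alternative beats it.
(Checking all 125 profiles: 2 have a profitable deviation, 123 do not.)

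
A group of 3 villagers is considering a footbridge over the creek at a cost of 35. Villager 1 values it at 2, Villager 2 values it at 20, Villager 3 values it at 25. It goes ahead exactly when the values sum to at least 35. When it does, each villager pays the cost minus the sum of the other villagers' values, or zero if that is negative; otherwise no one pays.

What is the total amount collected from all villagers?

21

Total value 47 ≥ cost 35, so it is built.
Villager 1: others sum to 45; max(0, 35 - 45) = 0.
Villager 2: others sum to 27; max(0, 35 - 27) = 8.
Villager 3: others sum to 22; max(0, 35 - 22) = 13.
Total collected = 0 + 8 + 13 = 21.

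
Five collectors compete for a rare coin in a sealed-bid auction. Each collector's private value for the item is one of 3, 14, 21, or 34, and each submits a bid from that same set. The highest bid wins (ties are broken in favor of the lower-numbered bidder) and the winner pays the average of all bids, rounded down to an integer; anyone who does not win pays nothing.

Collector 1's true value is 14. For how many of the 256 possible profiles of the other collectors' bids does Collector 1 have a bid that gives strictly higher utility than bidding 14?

23

Others bid (3, 3, 3, 3): truth gives 9; bid 3 gives 11 > 9. Violating.
Others bid (3, 3, 3, 21): truth gives 0; bid 21 gives 4 > 0. Violating.
Others bid (3, 3, 14, 21): truth gives 0; bid 21 gives 2 > 0. Violating.
Others bid (3, 3, 21, 3): truth gives 0; bid 21 gives 4 > 0. Violating.
Others bid (3, 3, 3, 14): truth gives 7; no alternative beats it.
Others bid (3, 3, 3, 34): truth gives 0; no alternative beats it.
(Checking all 256 profiles: 23 have a profitable deviation, 233 do not.)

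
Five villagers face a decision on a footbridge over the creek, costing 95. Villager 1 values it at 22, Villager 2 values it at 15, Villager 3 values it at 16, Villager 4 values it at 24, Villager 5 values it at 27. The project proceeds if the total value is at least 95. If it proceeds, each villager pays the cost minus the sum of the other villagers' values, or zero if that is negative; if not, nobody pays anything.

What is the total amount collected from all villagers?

59

Total value 104 ≥ cost 95, so it is built.
Villager 1: others sum to 82; max(0, 95 - 82) = 13.
Villager 2: others sum to 89; max(0, 95 - 89) = 6.
Villager 3: others sum to 88; max(0, 95 - 88) = 7.
Villager 4: others sum to 80; max(0, 95 - 80) = 15.
Villager 5: others sum to 77; max(0, 95 - 77) = 18.
Total collected = 13 + 6 + 7 + 15 + 18 = 59.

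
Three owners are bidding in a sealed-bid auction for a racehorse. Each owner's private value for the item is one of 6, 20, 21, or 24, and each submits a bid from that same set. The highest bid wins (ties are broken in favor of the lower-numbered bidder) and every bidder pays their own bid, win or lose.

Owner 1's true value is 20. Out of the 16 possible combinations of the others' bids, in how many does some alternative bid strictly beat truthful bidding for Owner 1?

13

Others bid (6, 6): truth gives 0; bid 6 gives 14 > 0. Violating.
Others bid (6, 21): truth gives -20; bid 21 gives -1 > -20. Violating.
Others bid (6, 24): truth gives -20; bid 24 gives -4 > -20. Violating.
Others bid (20, 21): truth gives -20; bid 21 gives -1 > -20. Violating.
Others bid (6, 20): truth gives 0; no alternative beats it.
Others bid (20, 6): truth gives 0; no alternative beats it.
(Checking all 16 profiles: 13 have a profitable deviation, 3 do not.)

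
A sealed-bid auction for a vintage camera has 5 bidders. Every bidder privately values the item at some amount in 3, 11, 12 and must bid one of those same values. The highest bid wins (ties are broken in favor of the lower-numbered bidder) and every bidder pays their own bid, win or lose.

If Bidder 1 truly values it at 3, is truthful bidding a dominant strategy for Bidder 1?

Yes

Check each profile of the others' bids and compare truth against every alternative bid.
Others bid (3, 3, 3, 3): truth gives 0, best alternative gives -8.
Others bid (3, 3, 3, 12): truth gives -3, best alternative gives -9.
Others bid (3, 3, 11, 12): truth gives -3, best alternative gives -9.
Others bid (3, 3, 12, 3): truth gives -3, best alternative gives -9.
Others bid (3, 3, 12, 11): truth gives -3, best alternative gives -9.
Others bid (3, 3, 12, 12): truth gives -3, best alternative gives -9.
(Remaining 75 profiles checked similarly; truth is weakly best in each.)
In every case the truthful bid is at least as good as any alternative, so it is a dominant strategy.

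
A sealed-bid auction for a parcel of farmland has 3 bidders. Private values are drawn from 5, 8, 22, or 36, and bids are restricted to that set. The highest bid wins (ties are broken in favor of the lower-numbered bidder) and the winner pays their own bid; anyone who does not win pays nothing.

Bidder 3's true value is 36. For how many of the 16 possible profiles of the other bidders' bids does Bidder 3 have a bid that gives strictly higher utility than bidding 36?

Others bid (5, 5): truth gives 0; bid 8 gives 28 > 0. Violating.
Others bid (5, 8): truth gives 0; bid 22 gives 14 > 0. Violating.
Others bid (8, 5): truth gives 0; bid 22 gives 14 > 0. Violating.
Others bid (8, 8): truth gives 0; bid 22 gives 14 > 0. Violating.
Others bid (5, 22): truth gives 0; no alternative beats it.
Others bid (5, 36): truth gives 0; no alternative beats it.
(Checking all 16 profiles: 4 have a profitable deviation, 12 do not.)

4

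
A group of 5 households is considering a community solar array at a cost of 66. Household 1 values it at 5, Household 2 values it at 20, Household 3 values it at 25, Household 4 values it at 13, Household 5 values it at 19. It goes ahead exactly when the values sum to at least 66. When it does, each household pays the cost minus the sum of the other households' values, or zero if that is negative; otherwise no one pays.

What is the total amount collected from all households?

Total value 82 ≥ cost 66, so it is built.
Household 1: others sum to 77; max(0, 66 - 77) = 0.
Household 2: others sum to 62; max(0, 66 - 62) = 4.
Household 3: others sum to 57; max(0, 66 - 57) = 9.
Household 4: others sum to 69; max(0, 66 - 69) = 0.
Household 5: others sum to 63; max(0, 66 - 63) = 3.
Total collected = 0 + 4 + 9 + 0 + 3 = 16.

16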